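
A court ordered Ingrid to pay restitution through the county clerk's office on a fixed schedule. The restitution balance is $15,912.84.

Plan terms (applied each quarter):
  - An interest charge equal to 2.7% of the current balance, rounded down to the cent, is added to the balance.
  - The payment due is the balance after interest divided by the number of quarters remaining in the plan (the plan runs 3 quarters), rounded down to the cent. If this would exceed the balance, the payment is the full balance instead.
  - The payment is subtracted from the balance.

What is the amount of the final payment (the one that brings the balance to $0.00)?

$5,745.63

Quarter 1: opening $15,912.84; interest $429.64 → $16,342.48; payment $5,447.49; balance $10,894.99
Quarter 2: opening $10,894.99; interest $294.16 → $11,189.15; payment $5,594.57; balance $5,594.58
Quarter 3: opening $5,594.58; interest $151.05 → $5,745.63; payment $5,745.63; balance $0.00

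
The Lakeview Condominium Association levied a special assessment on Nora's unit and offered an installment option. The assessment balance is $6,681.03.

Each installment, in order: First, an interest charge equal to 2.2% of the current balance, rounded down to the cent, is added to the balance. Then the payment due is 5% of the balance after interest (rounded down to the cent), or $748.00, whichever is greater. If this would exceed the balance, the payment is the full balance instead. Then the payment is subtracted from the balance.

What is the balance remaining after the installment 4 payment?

$4,196.44

# | Opening | Interest | Payment | End bal
1 | $6,681.03 | $146.98 | $748.00 | $6,080.01
2 | $6,080.01 | $133.76 | $748.00 | $5,465.77
3 | $5,465.77 | $120.24 | $748.00 | $4,838.01
4 | $4,838.01 | $106.43 | $748.00 | $4,196.44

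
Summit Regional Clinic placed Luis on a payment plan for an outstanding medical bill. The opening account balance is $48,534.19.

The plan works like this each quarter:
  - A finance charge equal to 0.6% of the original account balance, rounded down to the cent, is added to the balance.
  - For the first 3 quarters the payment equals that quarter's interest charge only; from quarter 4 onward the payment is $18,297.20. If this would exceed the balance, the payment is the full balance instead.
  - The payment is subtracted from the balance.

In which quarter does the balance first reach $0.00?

Quarter 1: $48,534.19 +$291.20 interest = $48,825.39; pay $291.20 → $48,534.19
Quarter 2: $48,534.19 +$291.20 interest = $48,825.39; pay $291.20 → $48,534.19
Quarter 3: $48,534.19 +$291.20 interest = $48,825.39; pay $291.20 → $48,534.19
Quarter 4: $48,534.19 +$291.20 interest = $48,825.39; pay $18,297.20 → $30,528.19
Quarter 5: $30,528.19 +$291.20 interest = $30,819.39; pay $18,297.20 → $12,522.19
Quarter 6: $12,522.19 +$291.20 interest = $12,813.39; pay $12,813.39 → $0.00
Balance reaches $0.00 in quarter 6.

6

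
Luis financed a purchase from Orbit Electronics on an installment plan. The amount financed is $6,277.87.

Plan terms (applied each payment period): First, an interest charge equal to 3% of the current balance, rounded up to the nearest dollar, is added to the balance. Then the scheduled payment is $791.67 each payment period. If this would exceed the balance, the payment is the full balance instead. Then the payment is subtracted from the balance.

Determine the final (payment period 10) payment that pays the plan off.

$158.84

Payment period 1: $6,277.87 +$189.00 interest = $6,466.87; pay $791.67 → $5,675.20
Payment period 2: $5,675.20 +$171.00 interest = $5,846.20; pay $791.67 → $5,054.53
Payment period 3: $5,054.53 +$152.00 interest = $5,206.53; pay $791.67 → $4,414.86
Payment period 4: $4,414.86 +$133.00 interest = $4,547.86; pay $791.67 → $3,756.19
Payment period 5: $3,756.19 +$113.00 interest = $3,869.19; pay $791.67 → $3,077.52
Payment period 6: $3,077.52 +$93.00 interest = $3,170.52; pay $791.67 → $2,378.85
Payment period 7: $2,378.85 +$72.00 interest = $2,450.85; pay $791.67 → $1,659.18
Payment period 8: $1,659.18 +$50.00 interest = $1,709.18; pay $791.67 → $917.51
Payment period 9: $917.51 +$28.00 interest = $945.51; pay $791.67 → $153.84
Payment period 10: $153.84 +$5.00 interest = $158.84; pay $158.84 → $0.00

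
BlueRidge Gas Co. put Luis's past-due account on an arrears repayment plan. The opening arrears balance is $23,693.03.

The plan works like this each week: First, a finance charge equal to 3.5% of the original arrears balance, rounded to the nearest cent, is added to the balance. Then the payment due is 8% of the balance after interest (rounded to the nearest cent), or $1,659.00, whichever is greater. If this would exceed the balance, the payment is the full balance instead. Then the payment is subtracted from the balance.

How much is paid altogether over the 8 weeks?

Week 1: opening $23,693.03; interest $829.26 → $24,522.29; payment $1,961.78; balance $22,560.51
Week 2: opening $22,560.51; interest $829.26 → $23,389.77; payment $1,871.18; balance $21,518.59
Week 3: opening $21,518.59; interest $829.26 → $22,347.85; payment $1,787.83; balance $20,560.02
Week 4: opening $20,560.02; interest $829.26 → $21,389.28; payment $1,711.14; balance $19,678.14
Week 5: opening $19,678.14; interest $829.26 → $20,507.40; payment $1,659.00; balance $18,848.40
Week 6: opening $18,848.40; interest $829.26 → $19,677.66; payment $1,659.00; balance $18,018.66
Week 7: opening $18,018.66; interest $829.26 → $18,847.92; payment $1,659.00; balance $17,188.92
Week 8: opening $17,188.92; interest $829.26 → $18,018.18; payment $1,659.00; balance $16,359.18
Total paid: $13,967.93

$13,967.93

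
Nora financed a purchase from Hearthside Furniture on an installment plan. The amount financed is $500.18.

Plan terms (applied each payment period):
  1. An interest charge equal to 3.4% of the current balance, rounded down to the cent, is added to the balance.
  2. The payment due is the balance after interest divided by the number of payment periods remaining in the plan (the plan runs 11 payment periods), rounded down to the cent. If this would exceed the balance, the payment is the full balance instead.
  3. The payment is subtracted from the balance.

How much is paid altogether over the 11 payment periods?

# | Opening | Interest | Payment | End bal
1 | $500.18 | $17.00 | $47.01 | $470.17
2 | $470.17 | $15.98 | $48.61 | $437.54
3 | $437.54 | $14.87 | $50.26 | $402.15
4 | $402.15 | $13.67 | $51.97 | $363.85
5 | $363.85 | $12.37 | $53.74 | $322.48
6 | $322.48 | $10.96 | $55.57 | $277.87
7 | $277.87 | $9.44 | $57.46 | $229.85
8 | $229.85 | $7.81 | $59.41 | $178.25
9 | $178.25 | $6.06 | $61.43 | $122.88
10 | $122.88 | $4.17 | $63.52 | $63.53
11 | $63.53 | $2.16 | $65.69 | $0.00
Total paid: $614.67

$614.67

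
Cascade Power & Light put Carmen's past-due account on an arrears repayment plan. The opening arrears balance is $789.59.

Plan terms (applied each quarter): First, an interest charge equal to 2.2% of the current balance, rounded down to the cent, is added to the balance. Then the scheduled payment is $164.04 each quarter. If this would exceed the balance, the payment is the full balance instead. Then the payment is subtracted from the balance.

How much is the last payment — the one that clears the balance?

$23.75

Quarter 1: opening $789.59; interest $17.37 → $806.96; payment $164.04; balance $642.92
Quarter 2: opening $642.92; interest $14.14 → $657.06; payment $164.04; balance $493.02
Quarter 3: opening $493.02; interest $10.84 → $503.86; payment $164.04; balance $339.82
Quarter 4: opening $339.82; interest $7.47 → $347.29; payment $164.04; balance $183.25
Quarter 5: opening $183.25; interest $4.03 → $187.28; payment $164.04; balance $23.24
Quarter 6: opening $23.24; interest $0.51 → $23.75; payment $23.75; balance $0.00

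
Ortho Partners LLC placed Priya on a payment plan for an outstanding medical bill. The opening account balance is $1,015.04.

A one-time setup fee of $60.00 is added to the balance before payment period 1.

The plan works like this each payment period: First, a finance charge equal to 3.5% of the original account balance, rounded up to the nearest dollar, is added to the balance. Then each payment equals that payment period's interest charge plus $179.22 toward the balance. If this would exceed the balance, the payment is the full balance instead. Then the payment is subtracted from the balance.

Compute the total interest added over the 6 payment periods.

$216.00

Payment period 1: opening $1,075.04; interest $36.00 → $1,111.04; payment $215.22; balance $895.82
Payment period 2: opening $895.82; interest $36.00 → $931.82; payment $215.22; balance $716.60
Payment period 3: opening $716.60; interest $36.00 → $752.60; payment $215.22; balance $537.38
Payment period 4: opening $537.38; interest $36.00 → $573.38; payment $215.22; balance $358.16
Payment period 5: opening $358.16; interest $36.00 → $394.16; payment $215.22; balance $178.94
Payment period 6: opening $178.94; interest $36.00 → $214.94; payment $214.94; balance $0.00
Total interest: $36.00 + $36.00 + $36.00 + $36.00 + $36.00 + $36.00 = $216.00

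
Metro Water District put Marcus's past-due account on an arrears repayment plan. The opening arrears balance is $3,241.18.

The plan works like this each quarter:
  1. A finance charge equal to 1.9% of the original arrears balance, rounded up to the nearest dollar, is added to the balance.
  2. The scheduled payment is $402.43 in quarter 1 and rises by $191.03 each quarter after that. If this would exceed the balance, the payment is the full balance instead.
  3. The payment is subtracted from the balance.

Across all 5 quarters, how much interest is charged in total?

$310.00

Quarter 1: opening $3,241.18; interest $62.00 → $3,303.18; payment $402.43; balance $2,900.75
Quarter 2: opening $2,900.75; interest $62.00 → $2,962.75; payment $593.46; balance $2,369.29
Quarter 3: opening $2,369.29; interest $62.00 → $2,431.29; payment $784.49; balance $1,646.80
Quarter 4: opening $1,646.80; interest $62.00 → $1,708.80; payment $975.52; balance $733.28
Quarter 5: opening $733.28; interest $62.00 → $795.28; payment $795.28; balance $0.00
Total interest: $62.00 + $62.00 + $62.00 + $62.00 + $62.00 = $310.00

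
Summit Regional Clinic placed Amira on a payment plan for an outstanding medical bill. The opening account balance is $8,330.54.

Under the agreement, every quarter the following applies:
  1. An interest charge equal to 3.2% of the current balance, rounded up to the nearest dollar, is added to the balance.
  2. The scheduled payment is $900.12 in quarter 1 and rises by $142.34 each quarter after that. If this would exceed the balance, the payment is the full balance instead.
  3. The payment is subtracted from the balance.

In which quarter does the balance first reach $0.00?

8

Quarter 1: $8,330.54 +$267.00 interest = $8,597.54; pay $900.12 → $7,697.42
Quarter 2: $7,697.42 +$247.00 interest = $7,944.42; pay $1,042.46 → $6,901.96
Quarter 3: $6,901.96 +$221.00 interest = $7,122.96; pay $1,184.80 → $5,938.16
Quarter 4: $5,938.16 +$191.00 interest = $6,129.16; pay $1,327.14 → $4,802.02
Quarter 5: $4,802.02 +$154.00 interest = $4,956.02; pay $1,469.48 → $3,486.54
Quarter 6: $3,486.54 +$112.00 interest = $3,598.54; pay $1,611.82 → $1,986.72
Quarter 7: $1,986.72 +$64.00 interest = $2,050.72; pay $1,754.16 → $296.56
Quarter 8: $296.56 +$10.00 interest = $306.56; pay $306.56 → $0.00
Balance reaches $0.00 in quarter 8.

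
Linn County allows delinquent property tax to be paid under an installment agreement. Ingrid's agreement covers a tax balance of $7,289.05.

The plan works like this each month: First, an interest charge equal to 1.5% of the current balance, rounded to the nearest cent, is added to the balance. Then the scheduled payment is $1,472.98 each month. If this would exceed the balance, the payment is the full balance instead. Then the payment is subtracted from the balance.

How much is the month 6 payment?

Month 1: $7,289.05 +$109.34 interest = $7,398.39; pay $1,472.98 → $5,925.41
Month 2: $5,925.41 +$88.88 interest = $6,014.29; pay $1,472.98 → $4,541.31
Month 3: $4,541.31 +$68.12 interest = $4,609.43; pay $1,472.98 → $3,136.45
Month 4: $3,136.45 +$47.05 interest = $3,183.50; pay $1,472.98 → $1,710.52
Month 5: $1,710.52 +$25.66 interest = $1,736.18; pay $1,472.98 → $263.20
Month 6: $263.20 +$3.95 interest = $267.15; pay $267.15 → $0.00

$267.15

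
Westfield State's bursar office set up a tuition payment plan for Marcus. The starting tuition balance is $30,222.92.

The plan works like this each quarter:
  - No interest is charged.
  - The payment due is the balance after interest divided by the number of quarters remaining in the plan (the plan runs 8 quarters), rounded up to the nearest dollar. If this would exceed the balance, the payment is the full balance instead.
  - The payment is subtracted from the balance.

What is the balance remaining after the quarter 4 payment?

$15,110.92

Quarter 1: opening $30,222.92; payment $3,778.00; balance $26,444.92
Quarter 2: opening $26,444.92; payment $3,778.00; balance $22,666.92
Quarter 3: opening $22,666.92; payment $3,778.00; balance $18,888.92
Quarter 4: opening $18,888.92; payment $3,778.00; balance $15,110.92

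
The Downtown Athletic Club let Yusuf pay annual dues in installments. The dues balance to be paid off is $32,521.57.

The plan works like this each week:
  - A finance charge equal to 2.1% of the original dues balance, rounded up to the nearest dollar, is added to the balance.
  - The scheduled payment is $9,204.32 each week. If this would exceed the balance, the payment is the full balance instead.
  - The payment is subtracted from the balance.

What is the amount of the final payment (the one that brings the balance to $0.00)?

Week 1: opening $32,521.57; interest $683.00 → $33,204.57; payment $9,204.32; balance $24,000.25
Week 2: opening $24,000.25; interest $683.00 → $24,683.25; payment $9,204.32; balance $15,478.93
Week 3: opening $15,478.93; interest $683.00 → $16,161.93; payment $9,204.32; balance $6,957.61
Week 4: opening $6,957.61; interest $683.00 → $7,640.61; payment $7,640.61; balance $0.00

$7,640.61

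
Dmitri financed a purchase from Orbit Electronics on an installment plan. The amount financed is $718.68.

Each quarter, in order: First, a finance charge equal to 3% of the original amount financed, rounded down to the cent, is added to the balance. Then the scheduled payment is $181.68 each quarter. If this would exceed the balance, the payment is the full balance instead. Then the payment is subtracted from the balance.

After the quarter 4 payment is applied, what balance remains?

$78.20

Quarter 1: $718.68 +$21.56 interest = $740.24; pay $181.68 → $558.56
Quarter 2: $558.56 +$21.56 interest = $580.12; pay $181.68 → $398.44
Quarter 3: $398.44 +$21.56 interest = $420.00; pay $181.68 → $238.32
Quarter 4: $238.32 +$21.56 interest = $259.88; pay $181.68 → $78.20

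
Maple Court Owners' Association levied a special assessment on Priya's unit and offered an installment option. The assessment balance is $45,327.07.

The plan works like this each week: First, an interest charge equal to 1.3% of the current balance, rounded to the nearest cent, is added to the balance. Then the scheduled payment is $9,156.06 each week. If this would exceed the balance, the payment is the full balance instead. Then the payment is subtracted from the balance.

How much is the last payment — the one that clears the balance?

$1,382.51

# | Opening | Interest | Payment | End bal
1 | $45,327.07 | $589.25 | $9,156.06 | $36,760.26
2 | $36,760.26 | $477.88 | $9,156.06 | $28,082.08
3 | $28,082.08 | $365.07 | $9,156.06 | $19,291.09
4 | $19,291.09 | $250.78 | $9,156.06 | $10,385.81
5 | $10,385.81 | $135.02 | $9,156.06 | $1,364.77
6 | $1,364.77 | $17.74 | $1,382.51 | $0.00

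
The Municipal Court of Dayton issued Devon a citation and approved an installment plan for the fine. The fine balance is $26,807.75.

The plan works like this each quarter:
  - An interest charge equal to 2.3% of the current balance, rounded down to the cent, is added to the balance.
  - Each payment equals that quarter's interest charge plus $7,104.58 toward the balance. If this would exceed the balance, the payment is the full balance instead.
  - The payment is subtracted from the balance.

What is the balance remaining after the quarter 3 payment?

# | Opening | Interest | Payment | End bal
1 | $26,807.75 | $616.57 | $7,721.15 | $19,703.17
2 | $19,703.17 | $453.17 | $7,557.75 | $12,598.59
3 | $12,598.59 | $289.76 | $7,394.34 | $5,494.01

$5,494.01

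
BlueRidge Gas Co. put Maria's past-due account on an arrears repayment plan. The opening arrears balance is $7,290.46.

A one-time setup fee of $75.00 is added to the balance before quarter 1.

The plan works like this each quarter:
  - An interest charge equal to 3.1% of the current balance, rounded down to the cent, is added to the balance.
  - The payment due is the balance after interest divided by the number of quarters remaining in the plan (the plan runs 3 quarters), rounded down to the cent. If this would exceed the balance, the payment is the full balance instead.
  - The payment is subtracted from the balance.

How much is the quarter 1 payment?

Quarter 1: opening $7,365.46; interest $228.32 → $7,593.78; payment $2,531.26; balance $5,062.52

$2,531.26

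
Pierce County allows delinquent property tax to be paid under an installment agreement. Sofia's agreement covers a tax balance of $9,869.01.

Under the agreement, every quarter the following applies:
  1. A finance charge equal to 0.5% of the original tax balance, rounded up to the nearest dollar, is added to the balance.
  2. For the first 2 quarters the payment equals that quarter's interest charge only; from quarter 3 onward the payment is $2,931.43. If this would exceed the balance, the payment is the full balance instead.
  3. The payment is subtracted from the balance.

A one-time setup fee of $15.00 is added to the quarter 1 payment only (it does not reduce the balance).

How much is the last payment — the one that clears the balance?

$1,274.72

# | Opening | Interest | Payment | Fee | End bal
1 | $9,869.01 | $50.00 | $50.00 | $15.00 | $9,869.01
2 | $9,869.01 | $50.00 | $50.00 | — | $9,869.01
3 | $9,869.01 | $50.00 | $2,931.43 | — | $6,987.58
4 | $6,987.58 | $50.00 | $2,931.43 | — | $4,106.15
5 | $4,106.15 | $50.00 | $2,931.43 | — | $1,224.72
6 | $1,224.72 | $50.00 | $1,274.72 | — | $0.00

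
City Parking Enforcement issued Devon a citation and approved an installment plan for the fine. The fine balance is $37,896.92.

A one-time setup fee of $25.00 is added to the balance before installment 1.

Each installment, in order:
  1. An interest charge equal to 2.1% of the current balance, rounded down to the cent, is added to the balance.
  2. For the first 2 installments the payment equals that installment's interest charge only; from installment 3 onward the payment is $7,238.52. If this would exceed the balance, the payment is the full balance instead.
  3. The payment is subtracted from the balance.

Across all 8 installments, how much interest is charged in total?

Installment 1: opening $37,921.92; interest $796.36 → $38,718.28; payment $796.36; balance $37,921.92
Installment 2: opening $37,921.92; interest $796.36 → $38,718.28; payment $796.36; balance $37,921.92
Installment 3: opening $37,921.92; interest $796.36 → $38,718.28; payment $7,238.52; balance $31,479.76
Installment 4: opening $31,479.76; interest $661.07 → $32,140.83; payment $7,238.52; balance $24,902.31
Installment 5: opening $24,902.31; interest $522.94 → $25,425.25; payment $7,238.52; balance $18,186.73
Installment 6: opening $18,186.73; interest $381.92 → $18,568.65; payment $7,238.52; balance $11,330.13
Installment 7: opening $11,330.13; interest $237.93 → $11,568.06; payment $7,238.52; balance $4,329.54
Installment 8: opening $4,329.54; interest $90.92 → $4,420.46; payment $4,420.46; balance $0.00
Total interest: $796.36 + $796.36 + $796.36 + $661.07 + $522.94 + $381.92 + $237.93 + $90.92 = $4,283.86

$4,283.86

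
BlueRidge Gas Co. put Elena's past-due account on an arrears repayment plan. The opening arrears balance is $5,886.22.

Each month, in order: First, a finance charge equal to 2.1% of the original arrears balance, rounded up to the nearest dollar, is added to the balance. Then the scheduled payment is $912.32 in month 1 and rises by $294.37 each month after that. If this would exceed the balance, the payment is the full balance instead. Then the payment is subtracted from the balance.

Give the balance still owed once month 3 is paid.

$2,638.15

Month 1: $5,886.22 +$124.00 interest = $6,010.22; pay $912.32 → $5,097.90
Month 2: $5,097.90 +$124.00 interest = $5,221.90; pay $1,206.69 → $4,015.21
Month 3: $4,015.21 +$124.00 interest = $4,139.21; pay $1,501.06 → $2,638.15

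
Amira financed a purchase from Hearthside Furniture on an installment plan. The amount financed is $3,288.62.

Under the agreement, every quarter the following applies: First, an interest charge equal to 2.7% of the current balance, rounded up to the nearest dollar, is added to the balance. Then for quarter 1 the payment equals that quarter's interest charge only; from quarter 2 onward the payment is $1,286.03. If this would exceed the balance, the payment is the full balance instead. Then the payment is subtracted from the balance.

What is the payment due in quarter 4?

Quarter 1: opening $3,288.62; interest $89.00 → $3,377.62; payment $89.00; balance $3,288.62
Quarter 2: opening $3,288.62; interest $89.00 → $3,377.62; payment $1,286.03; balance $2,091.59
Quarter 3: opening $2,091.59; interest $57.00 → $2,148.59; payment $1,286.03; balance $862.56
Quarter 4: opening $862.56; interest $24.00 → $886.56; payment $886.56; balance $0.00

$886.56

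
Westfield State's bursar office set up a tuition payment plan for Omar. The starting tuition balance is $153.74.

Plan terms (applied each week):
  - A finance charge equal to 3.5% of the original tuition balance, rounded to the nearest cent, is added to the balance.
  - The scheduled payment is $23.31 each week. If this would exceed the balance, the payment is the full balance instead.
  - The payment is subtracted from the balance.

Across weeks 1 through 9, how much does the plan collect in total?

Week 1: opening $153.74; interest $5.38 → $159.12; payment $23.31; balance $135.81
Week 2: opening $135.81; interest $5.38 → $141.19; payment $23.31; balance $117.88
Week 3: opening $117.88; interest $5.38 → $123.26; payment $23.31; balance $99.95
Week 4: opening $99.95; interest $5.38 → $105.33; payment $23.31; balance $82.02
Week 5: opening $82.02; interest $5.38 → $87.40; payment $23.31; balance $64.09
Week 6: opening $64.09; interest $5.38 → $69.47; payment $23.31; balance $46.16
Week 7: opening $46.16; interest $5.38 → $51.54; payment $23.31; balance $28.23
Week 8: opening $28.23; interest $5.38 → $33.61; payment $23.31; balance $10.30
Week 9: opening $10.30; interest $5.38 → $15.68; payment $15.68; balance $0.00
Total paid: $202.16

$202.16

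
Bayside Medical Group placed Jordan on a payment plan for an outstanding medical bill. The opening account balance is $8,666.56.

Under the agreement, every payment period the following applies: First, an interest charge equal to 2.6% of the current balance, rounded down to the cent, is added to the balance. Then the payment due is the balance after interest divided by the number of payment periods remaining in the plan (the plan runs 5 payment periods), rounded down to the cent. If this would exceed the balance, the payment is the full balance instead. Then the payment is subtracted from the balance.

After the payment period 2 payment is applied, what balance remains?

$5,473.86

# | Opening | Interest | Payment | End bal
1 | $8,666.56 | $225.33 | $1,778.37 | $7,113.52
2 | $7,113.52 | $184.95 | $1,824.61 | $5,473.86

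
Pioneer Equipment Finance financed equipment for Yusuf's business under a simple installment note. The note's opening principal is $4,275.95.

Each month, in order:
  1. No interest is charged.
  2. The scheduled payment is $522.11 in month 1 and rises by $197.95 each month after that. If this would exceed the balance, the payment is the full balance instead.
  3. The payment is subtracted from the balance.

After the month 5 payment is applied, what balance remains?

$0.00

# | Opening | Payment | End bal
1 | $4,275.95 | $522.11 | $3,753.84
2 | $3,753.84 | $720.06 | $3,033.78
3 | $3,033.78 | $918.01 | $2,115.77
4 | $2,115.77 | $1,115.96 | $999.81
5 | $999.81 | $999.81 | $0.00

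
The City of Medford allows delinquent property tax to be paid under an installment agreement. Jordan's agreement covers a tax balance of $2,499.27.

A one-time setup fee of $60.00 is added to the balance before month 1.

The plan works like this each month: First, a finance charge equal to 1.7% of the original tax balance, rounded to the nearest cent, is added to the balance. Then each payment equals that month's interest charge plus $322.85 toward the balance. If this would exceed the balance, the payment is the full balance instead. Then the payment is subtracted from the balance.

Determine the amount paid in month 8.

$341.81

Month 1: $2,559.27 +$42.49 interest = $2,601.76; pay $365.34 → $2,236.42
Month 2: $2,236.42 +$42.49 interest = $2,278.91; pay $365.34 → $1,913.57
Month 3: $1,913.57 +$42.49 interest = $1,956.06; pay $365.34 → $1,590.72
Month 4: $1,590.72 +$42.49 interest = $1,633.21; pay $365.34 → $1,267.87
Month 5: $1,267.87 +$42.49 interest = $1,310.36; pay $365.34 → $945.02
Month 6: $945.02 +$42.49 interest = $987.51; pay $365.34 → $622.17
Month 7: $622.17 +$42.49 interest = $664.66; pay $365.34 → $299.32
Month 8: $299.32 +$42.49 interest = $341.81; pay $341.81 → $0.00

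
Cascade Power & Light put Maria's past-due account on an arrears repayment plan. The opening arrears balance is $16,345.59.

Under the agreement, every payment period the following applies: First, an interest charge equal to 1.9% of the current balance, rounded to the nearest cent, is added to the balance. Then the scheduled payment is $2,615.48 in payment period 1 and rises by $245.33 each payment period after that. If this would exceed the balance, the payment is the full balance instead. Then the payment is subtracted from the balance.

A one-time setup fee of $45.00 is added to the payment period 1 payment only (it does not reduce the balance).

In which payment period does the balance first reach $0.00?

# | Opening | Interest | Payment | Fee | End bal
1 | $16,345.59 | $310.57 | $2,615.48 | $45.00 | $14,040.68
2 | $14,040.68 | $266.77 | $2,860.81 | — | $11,446.64
3 | $11,446.64 | $217.49 | $3,106.14 | — | $8,557.99
4 | $8,557.99 | $162.60 | $3,351.47 | — | $5,369.12
5 | $5,369.12 | $102.01 | $3,596.80 | — | $1,874.33
6 | $1,874.33 | $35.61 | $1,909.94 | — | $0.00
Balance reaches $0.00 in payment period 6.

6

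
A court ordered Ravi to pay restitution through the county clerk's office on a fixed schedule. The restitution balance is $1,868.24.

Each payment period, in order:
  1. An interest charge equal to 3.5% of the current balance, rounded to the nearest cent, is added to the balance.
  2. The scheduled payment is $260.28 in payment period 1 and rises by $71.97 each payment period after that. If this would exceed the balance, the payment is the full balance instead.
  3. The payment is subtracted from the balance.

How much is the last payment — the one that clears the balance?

Payment period 1: opening $1,868.24; interest $65.39 → $1,933.63; payment $260.28; balance $1,673.35
Payment period 2: opening $1,673.35; interest $58.57 → $1,731.92; payment $332.25; balance $1,399.67
Payment period 3: opening $1,399.67; interest $48.99 → $1,448.66; payment $404.22; balance $1,044.44
Payment period 4: opening $1,044.44; interest $36.56 → $1,081.00; payment $476.19; balance $604.81
Payment period 5: opening $604.81; interest $21.17 → $625.98; payment $548.16; balance $77.82
Payment period 6: opening $77.82; interest $2.72 → $80.54; payment $80.54; balance $0.00

$80.54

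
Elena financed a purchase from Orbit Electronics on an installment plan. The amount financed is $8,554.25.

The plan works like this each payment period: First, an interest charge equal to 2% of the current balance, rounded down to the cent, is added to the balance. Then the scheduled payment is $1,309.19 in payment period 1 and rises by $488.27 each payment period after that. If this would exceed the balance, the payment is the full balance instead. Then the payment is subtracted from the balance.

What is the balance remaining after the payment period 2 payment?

$5,767.00

Payment period 1: $8,554.25 +$171.08 interest = $8,725.33; pay $1,309.19 → $7,416.14
Payment period 2: $7,416.14 +$148.32 interest = $7,564.46; pay $1,797.46 → $5,767.00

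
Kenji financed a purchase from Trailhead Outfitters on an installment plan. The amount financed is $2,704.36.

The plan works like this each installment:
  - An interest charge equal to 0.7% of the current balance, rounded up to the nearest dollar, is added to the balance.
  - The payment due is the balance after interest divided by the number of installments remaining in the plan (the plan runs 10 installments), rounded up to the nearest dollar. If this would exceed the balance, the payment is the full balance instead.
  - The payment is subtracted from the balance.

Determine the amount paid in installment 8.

$286.00

Installment 1: opening $2,704.36; interest $19.00 → $2,723.36; payment $273.00; balance $2,450.36
Installment 2: opening $2,450.36; interest $18.00 → $2,468.36; payment $275.00; balance $2,193.36
Installment 3: opening $2,193.36; interest $16.00 → $2,209.36; payment $277.00; balance $1,932.36
Installment 4: opening $1,932.36; interest $14.00 → $1,946.36; payment $279.00; balance $1,667.36
Installment 5: opening $1,667.36; interest $12.00 → $1,679.36; payment $280.00; balance $1,399.36
Installment 6: opening $1,399.36; interest $10.00 → $1,409.36; payment $282.00; balance $1,127.36
Installment 7: opening $1,127.36; interest $8.00 → $1,135.36; payment $284.00; balance $851.36
Installment 8: opening $851.36; interest $6.00 → $857.36; payment $286.00; balance $571.36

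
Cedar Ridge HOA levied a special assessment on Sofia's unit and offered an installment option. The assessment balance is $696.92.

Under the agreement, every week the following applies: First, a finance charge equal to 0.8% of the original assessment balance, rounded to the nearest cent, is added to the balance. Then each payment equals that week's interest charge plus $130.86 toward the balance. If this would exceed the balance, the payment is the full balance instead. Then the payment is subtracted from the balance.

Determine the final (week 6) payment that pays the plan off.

Week 1: $696.92 +$5.58 interest = $702.50; pay $136.44 → $566.06
Week 2: $566.06 +$5.58 interest = $571.64; pay $136.44 → $435.20
Week 3: $435.20 +$5.58 interest = $440.78; pay $136.44 → $304.34
Week 4: $304.34 +$5.58 interest = $309.92; pay $136.44 → $173.48
Week 5: $173.48 +$5.58 interest = $179.06; pay $136.44 → $42.62
Week 6: $42.62 +$5.58 interest = $48.20; pay $48.20 → $0.00

$48.20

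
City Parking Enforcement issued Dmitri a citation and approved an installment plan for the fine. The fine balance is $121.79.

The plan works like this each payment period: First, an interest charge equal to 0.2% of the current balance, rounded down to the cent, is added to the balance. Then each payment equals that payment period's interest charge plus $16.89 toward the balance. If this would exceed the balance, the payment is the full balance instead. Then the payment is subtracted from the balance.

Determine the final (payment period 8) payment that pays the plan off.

# | Opening | Interest | Payment | End bal
1 | $121.79 | $0.24 | $17.13 | $104.90
2 | $104.90 | $0.20 | $17.09 | $88.01
3 | $88.01 | $0.17 | $17.06 | $71.12
4 | $71.12 | $0.14 | $17.03 | $54.23
5 | $54.23 | $0.10 | $16.99 | $37.34
6 | $37.34 | $0.07 | $16.96 | $20.45
7 | $20.45 | $0.04 | $16.93 | $3.56
8 | $3.56 | $0.00 | $3.56 | $0.00

$3.56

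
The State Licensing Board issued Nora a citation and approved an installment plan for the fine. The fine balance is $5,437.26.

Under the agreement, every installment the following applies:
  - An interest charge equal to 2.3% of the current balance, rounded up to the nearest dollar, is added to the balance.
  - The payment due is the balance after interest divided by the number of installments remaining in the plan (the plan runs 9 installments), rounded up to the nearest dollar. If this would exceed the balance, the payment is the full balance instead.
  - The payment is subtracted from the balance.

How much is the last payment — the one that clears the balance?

# | Opening | Interest | Payment | End bal
1 | $5,437.26 | $126.00 | $619.00 | $4,944.26
2 | $4,944.26 | $114.00 | $633.00 | $4,425.26
3 | $4,425.26 | $102.00 | $647.00 | $3,880.26
4 | $3,880.26 | $90.00 | $662.00 | $3,308.26
5 | $3,308.26 | $77.00 | $678.00 | $2,707.26
6 | $2,707.26 | $63.00 | $693.00 | $2,077.26
7 | $2,077.26 | $48.00 | $709.00 | $1,416.26
8 | $1,416.26 | $33.00 | $725.00 | $724.26
9 | $724.26 | $17.00 | $741.26 | $0.00

$741.26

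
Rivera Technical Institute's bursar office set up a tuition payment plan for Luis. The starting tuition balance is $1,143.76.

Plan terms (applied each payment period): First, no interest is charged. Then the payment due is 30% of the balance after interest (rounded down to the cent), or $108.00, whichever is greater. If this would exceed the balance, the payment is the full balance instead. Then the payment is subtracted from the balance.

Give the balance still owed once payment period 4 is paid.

$274.63

# | Opening | Payment | End bal
1 | $1,143.76 | $343.12 | $800.64
2 | $800.64 | $240.19 | $560.45
3 | $560.45 | $168.13 | $392.32
4 | $392.32 | $117.69 | $274.63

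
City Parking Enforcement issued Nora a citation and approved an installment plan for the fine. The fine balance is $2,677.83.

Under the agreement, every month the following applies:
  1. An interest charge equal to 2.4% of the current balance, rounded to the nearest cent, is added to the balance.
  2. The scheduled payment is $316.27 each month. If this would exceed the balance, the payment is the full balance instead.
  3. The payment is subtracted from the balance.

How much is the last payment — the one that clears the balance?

$183.75

Month 1: $2,677.83 +$64.27 interest = $2,742.10; pay $316.27 → $2,425.83
Month 2: $2,425.83 +$58.22 interest = $2,484.05; pay $316.27 → $2,167.78
Month 3: $2,167.78 +$52.03 interest = $2,219.81; pay $316.27 → $1,903.54
Month 4: $1,903.54 +$45.68 interest = $1,949.22; pay $316.27 → $1,632.95
Month 5: $1,632.95 +$39.19 interest = $1,672.14; pay $316.27 → $1,355.87
Month 6: $1,355.87 +$32.54 interest = $1,388.41; pay $316.27 → $1,072.14
Month 7: $1,072.14 +$25.73 interest = $1,097.87; pay $316.27 → $781.60
Month 8: $781.60 +$18.76 interest = $800.36; pay $316.27 → $484.09
Month 9: $484.09 +$11.62 interest = $495.71; pay $316.27 → $179.44
Month 10: $179.44 +$4.31 interest = $183.75; pay $183.75 → $0.00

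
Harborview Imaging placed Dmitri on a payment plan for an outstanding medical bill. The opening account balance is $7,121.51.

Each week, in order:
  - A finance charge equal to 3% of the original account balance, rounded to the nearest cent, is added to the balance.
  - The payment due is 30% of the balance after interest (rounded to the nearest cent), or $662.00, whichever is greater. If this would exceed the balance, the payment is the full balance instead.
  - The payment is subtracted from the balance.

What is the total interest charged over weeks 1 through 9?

Week 1: opening $7,121.51; interest $213.65 → $7,335.16; payment $2,200.55; balance $5,134.61
Week 2: opening $5,134.61; interest $213.65 → $5,348.26; payment $1,604.48; balance $3,743.78
Week 3: opening $3,743.78; interest $213.65 → $3,957.43; payment $1,187.23; balance $2,770.20
Week 4: opening $2,770.20; interest $213.65 → $2,983.85; payment $895.16; balance $2,088.69
Week 5: opening $2,088.69; interest $213.65 → $2,302.34; payment $690.70; balance $1,611.64
Week 6: opening $1,611.64; interest $213.65 → $1,825.29; payment $662.00; balance $1,163.29
Week 7: opening $1,163.29; interest $213.65 → $1,376.94; payment $662.00; balance $714.94
Week 8: opening $714.94; interest $213.65 → $928.59; payment $662.00; balance $266.59
Week 9: opening $266.59; interest $213.65 → $480.24; payment $480.24; balance $0.00
Total interest: $213.65 + $213.65 + $213.65 + $213.65 + $213.65 + $213.65 + $213.65 + $213.65 + $213.65 = $1,922.85

$1,922.85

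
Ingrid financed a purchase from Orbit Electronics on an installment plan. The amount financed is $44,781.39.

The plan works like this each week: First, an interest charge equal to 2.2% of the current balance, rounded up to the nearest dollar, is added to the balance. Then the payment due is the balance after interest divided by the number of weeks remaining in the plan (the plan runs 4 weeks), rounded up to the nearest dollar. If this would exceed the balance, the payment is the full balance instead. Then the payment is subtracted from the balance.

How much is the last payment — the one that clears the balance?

# | Opening | Interest | Payment | End bal
1 | $44,781.39 | $986.00 | $11,442.00 | $34,325.39
2 | $34,325.39 | $756.00 | $11,694.00 | $23,387.39
3 | $23,387.39 | $515.00 | $11,952.00 | $11,950.39
4 | $11,950.39 | $263.00 | $12,213.39 | $0.00

$12,213.39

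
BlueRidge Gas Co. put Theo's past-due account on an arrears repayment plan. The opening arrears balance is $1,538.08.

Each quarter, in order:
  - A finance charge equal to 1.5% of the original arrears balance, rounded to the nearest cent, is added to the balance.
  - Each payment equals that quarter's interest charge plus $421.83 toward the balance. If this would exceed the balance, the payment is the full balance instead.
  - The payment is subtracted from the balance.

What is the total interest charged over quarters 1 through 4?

$92.28

Quarter 1: $1,538.08 +$23.07 interest = $1,561.15; pay $444.90 → $1,116.25
Quarter 2: $1,116.25 +$23.07 interest = $1,139.32; pay $444.90 → $694.42
Quarter 3: $694.42 +$23.07 interest = $717.49; pay $444.90 → $272.59
Quarter 4: $272.59 +$23.07 interest = $295.66; pay $295.66 → $0.00
Total interest: $23.07 + $23.07 + $23.07 + $23.07 = $92.28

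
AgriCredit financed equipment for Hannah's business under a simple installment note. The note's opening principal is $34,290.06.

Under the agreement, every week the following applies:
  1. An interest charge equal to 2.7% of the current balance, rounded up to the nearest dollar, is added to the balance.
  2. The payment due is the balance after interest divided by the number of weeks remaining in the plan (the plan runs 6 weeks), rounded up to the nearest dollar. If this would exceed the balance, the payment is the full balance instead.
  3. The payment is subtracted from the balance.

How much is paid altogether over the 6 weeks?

Week 1: opening $34,290.06; interest $926.00 → $35,216.06; payment $5,870.00; balance $29,346.06
Week 2: opening $29,346.06; interest $793.00 → $30,139.06; payment $6,028.00; balance $24,111.06
Week 3: opening $24,111.06; interest $651.00 → $24,762.06; payment $6,191.00; balance $18,571.06
Week 4: opening $18,571.06; interest $502.00 → $19,073.06; payment $6,358.00; balance $12,715.06
Week 5: opening $12,715.06; interest $344.00 → $13,059.06; payment $6,530.00; balance $6,529.06
Week 6: opening $6,529.06; interest $177.00 → $6,706.06; payment $6,706.06; balance $0.00
Total paid: $37,683.06

$37,683.06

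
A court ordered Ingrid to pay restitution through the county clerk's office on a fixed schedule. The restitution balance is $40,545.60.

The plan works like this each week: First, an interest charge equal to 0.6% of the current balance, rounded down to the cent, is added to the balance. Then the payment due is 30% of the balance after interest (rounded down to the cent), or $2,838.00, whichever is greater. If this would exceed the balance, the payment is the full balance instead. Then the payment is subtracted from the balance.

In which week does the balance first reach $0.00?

Week 1: $40,545.60 +$243.27 interest = $40,788.87; pay $12,236.66 → $28,552.21
Week 2: $28,552.21 +$171.31 interest = $28,723.52; pay $8,617.05 → $20,106.47
Week 3: $20,106.47 +$120.63 interest = $20,227.10; pay $6,068.13 → $14,158.97
Week 4: $14,158.97 +$84.95 interest = $14,243.92; pay $4,273.17 → $9,970.75
Week 5: $9,970.75 +$59.82 interest = $10,030.57; pay $3,009.17 → $7,021.40
Week 6: $7,021.40 +$42.12 interest = $7,063.52; pay $2,838.00 → $4,225.52
Week 7: $4,225.52 +$25.35 interest = $4,250.87; pay $2,838.00 → $1,412.87
Week 8: $1,412.87 +$8.47 interest = $1,421.34; pay $1,421.34 → $0.00
Balance reaches $0.00 in week 8.

8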